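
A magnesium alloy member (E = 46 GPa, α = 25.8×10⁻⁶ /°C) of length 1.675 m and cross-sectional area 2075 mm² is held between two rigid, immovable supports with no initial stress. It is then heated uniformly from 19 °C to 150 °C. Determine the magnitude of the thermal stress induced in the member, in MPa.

σ ≈ 155 MPa (compressive)

With length fixed, the mechanical strain must cancel the thermal strain αΔT = 25.8×10⁻⁶ × 131 = 3379.8×10⁻⁶.
Hence σ = E·αΔT = 46×10³ × 3379.8×10⁻⁶ = 155.5 MPa, compressive.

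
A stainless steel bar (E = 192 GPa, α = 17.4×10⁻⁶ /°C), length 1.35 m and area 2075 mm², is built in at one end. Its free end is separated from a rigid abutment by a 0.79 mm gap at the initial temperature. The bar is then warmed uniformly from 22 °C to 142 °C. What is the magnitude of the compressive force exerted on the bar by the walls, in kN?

P ≈ 599 kN

Free thermal elongation = αΔT L = 17.4×10⁻⁶ × 120 × 1350 = 2.819 mm.
This exceeds the 0.79 mm gap, so the wall pushes back. The portion of expansion that must be recovered elastically is δ_free − gap = 2.819 − 0.79 = 2.029 mm.
So σ = E(δ_free − g)/L = 192×10³ × 2.029/1350 = 288.5 MPa.
Force on the wall = σA = 288.5 × 2075 mm² = 598.7 kN.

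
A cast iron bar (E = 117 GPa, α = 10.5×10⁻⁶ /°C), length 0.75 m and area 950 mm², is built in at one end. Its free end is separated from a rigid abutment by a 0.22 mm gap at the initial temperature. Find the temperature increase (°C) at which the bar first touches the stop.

ΔT ≈ 27.9 °C

Contact occurs when the free expansion equals the gap: αΔT L = 0.22 mm.
So ΔT = g/(αL) = 0.22/(10.5×10⁻⁶ × 750) = 27.94 °C.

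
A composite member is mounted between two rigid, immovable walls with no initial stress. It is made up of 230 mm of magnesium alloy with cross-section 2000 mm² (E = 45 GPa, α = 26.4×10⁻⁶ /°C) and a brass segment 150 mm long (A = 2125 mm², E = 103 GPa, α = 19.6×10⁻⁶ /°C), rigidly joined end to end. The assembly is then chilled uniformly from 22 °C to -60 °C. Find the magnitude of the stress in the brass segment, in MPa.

With the walls removed the bar would change length by δ_free = Σ αᵢΔT Lᵢ = 26.4×10⁻⁶×82×230 + 19.6×10⁻⁶×82×150 = 0.739 mm.
Since the ends are fixed, an axial force P builds up, equal in every segment, with P · Σ Lᵢ/(AᵢEᵢ) = δ_free.
The series flexibility is Σ Lᵢ/(AᵢEᵢ) = 230/(2000×45×10³) + 150/(2125×103×10³) = 3.241×10⁻⁶ mm/N.
Hence P = δ_free / Σ(L/AE) = 0.739/3.241×10⁻⁶ = 228 kN (tensile).
σ_{brass} = P / A = 228000 / 2125 = 107.3 MPa.

σ ≈ 107 MPa (tensile)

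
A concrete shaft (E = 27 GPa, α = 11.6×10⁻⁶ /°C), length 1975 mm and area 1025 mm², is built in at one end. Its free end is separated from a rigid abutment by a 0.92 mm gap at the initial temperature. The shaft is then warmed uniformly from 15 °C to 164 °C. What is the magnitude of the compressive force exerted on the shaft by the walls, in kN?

P ≈ 34.9 kN

If the wall were absent the shaft would grow by αΔT L = 11.6×10⁻⁶ × 149 × 1975 = 3.414 mm.
The gap closes (δ_free > 0.92 mm) and the wall then resists a further 3.414 − 0.92 = 2.494 mm of expansion.
So σ = E(δ_free − g)/L = 27×10³ × 2.494/1975 = 34.09 MPa.
P = σA = 34.09 × 1025 = 34.94 kN.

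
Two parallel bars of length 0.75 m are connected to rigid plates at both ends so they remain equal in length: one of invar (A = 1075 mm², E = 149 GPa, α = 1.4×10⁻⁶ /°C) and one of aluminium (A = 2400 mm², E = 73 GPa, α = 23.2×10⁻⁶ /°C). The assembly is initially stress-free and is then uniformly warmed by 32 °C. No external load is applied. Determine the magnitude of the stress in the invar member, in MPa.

σ ≈ 54.3 MPa (tensile)

Equilibrium of a rigid end plate with no external load gives equal and opposite internal forces ±P in the two members. Since α_{aluminium} > α_{invar}, heating drives the aluminium into compression and the invar into tension.
Equating the net (thermal + elastic) strains gives |α₁ − α₂|·ΔT = P·[1/(A₁E₁) + 1/(A₂E₂)].
|α₁ − α₂|·ΔT = 21.8×10⁻⁶ × 32 = 0.0006976.
1/(A₁E₁) + 1/(A₂E₂) = 1/(1075×149×10³) + 1/(2400×73×10³) = 1.195×10⁻⁸ N⁻¹.
So P = 0.0006976 / 1.195×10⁻⁸ = 58.37 kN.
σ_{invar} = P/A₁ = 58370/1075 = 54.3 MPa, tensile.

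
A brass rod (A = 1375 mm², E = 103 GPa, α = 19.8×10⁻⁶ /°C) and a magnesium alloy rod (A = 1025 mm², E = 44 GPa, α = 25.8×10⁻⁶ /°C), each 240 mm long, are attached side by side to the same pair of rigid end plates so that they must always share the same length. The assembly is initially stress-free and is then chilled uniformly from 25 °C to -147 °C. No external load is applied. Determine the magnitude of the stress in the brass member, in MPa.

The magnesium alloy has the larger α, so on cooling it would change length more than the brass if both were free. The rigid plates force a common final length, so the magnesium alloy is put into tension and the brass into compression, with equal and opposite forces P (no external load).
Equating the net (thermal + elastic) strains gives |α₁ − α₂|·ΔT = P·[1/(A₁E₁) + 1/(A₂E₂)].
|α₁ − α₂|·ΔT = 6×10⁻⁶ × 172 = 0.001032.
1/(A₁E₁) + 1/(A₂E₂) = 1/(1375×103×10³) + 1/(1025×44×10³) = 2.923×10⁻⁸ N⁻¹.
So P = 0.001032 / 2.923×10⁻⁸ = 35.3 kN.
σ_{brass} = P/A₁ = 35300/1375 = 25.67 MPa, compressive.

σ ≈ 25.7 MPa (compressive)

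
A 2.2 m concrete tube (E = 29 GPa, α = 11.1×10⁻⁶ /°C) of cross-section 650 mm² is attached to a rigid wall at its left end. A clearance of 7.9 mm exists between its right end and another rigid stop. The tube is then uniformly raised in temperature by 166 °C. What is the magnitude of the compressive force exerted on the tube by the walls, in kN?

P ≈ 0 kN

If the wall were absent the tube would grow by αΔT L = 11.1×10⁻⁶ × 166 × 2200 = 4.054 mm.
This is smaller than the 7.9 mm clearance, so the tube expands freely without reaching the stop — the stress is zero.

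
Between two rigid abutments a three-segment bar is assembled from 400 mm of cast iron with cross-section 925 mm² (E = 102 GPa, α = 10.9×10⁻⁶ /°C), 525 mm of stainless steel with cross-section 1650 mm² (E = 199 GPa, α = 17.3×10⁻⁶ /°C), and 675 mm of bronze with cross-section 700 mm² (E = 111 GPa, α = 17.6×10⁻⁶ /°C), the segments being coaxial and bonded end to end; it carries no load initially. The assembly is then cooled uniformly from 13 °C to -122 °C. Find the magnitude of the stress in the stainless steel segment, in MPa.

Free thermal contraction of the whole bar: Σ αᵢΔT Lᵢ = 10.9×10⁻⁶×135×400 + 17.3×10⁻⁶×135×525 + 17.6×10⁻⁶×135×675 = 3.419 mm.
Since the ends are fixed, an axial force P builds up, equal in every segment, with P · Σ Lᵢ/(AᵢEᵢ) = δ_free.
The series flexibility is Σ Lᵢ/(AᵢEᵢ) = 400/(925×102×10³) + 525/(1650×199×10³) + 675/(700×111×10³) = 1.453×10⁻⁵ mm/N.
Hence P = δ_free / Σ(L/AE) = 3.419/1.453×10⁻⁵ = 235.3 kN (tensile).
σ_{stainless steel} = P / A = 235300 / 1650 = 142.6 MPa.

σ ≈ 143 MPa (tensile)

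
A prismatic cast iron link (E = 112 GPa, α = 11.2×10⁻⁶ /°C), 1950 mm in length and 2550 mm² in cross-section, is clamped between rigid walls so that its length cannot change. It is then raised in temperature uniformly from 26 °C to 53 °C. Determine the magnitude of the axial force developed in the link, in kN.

The ends cannot move, so σ = EαΔT = 112×10³ × 11.2×10⁻⁶ × 27 = 33.87 MPa.
Axial force P = σA = 33.87 × 2550 = 86370 N = 86.37 kN, compressive.

P ≈ 86.4 kN (compressive)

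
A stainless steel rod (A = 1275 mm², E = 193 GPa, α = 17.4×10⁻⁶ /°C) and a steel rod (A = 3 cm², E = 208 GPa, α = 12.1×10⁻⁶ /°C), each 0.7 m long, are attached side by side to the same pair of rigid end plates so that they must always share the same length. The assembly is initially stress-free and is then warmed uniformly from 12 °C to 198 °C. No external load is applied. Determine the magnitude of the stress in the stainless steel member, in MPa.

The stainless steel has the larger α, so on heating it would change length more than the steel if both were free. The rigid plates force a common final length, so the stainless steel is put into compression and the steel into tension, with equal and opposite forces P (no external load).
Equating the net (thermal + elastic) strains gives |α₁ − α₂|·ΔT = P·[1/(A₁E₁) + 1/(A₂E₂)].
|α₁ − α₂|·ΔT = 5.3×10⁻⁶ × 186 = 0.0009858.
1/(A₁E₁) + 1/(A₂E₂) = 1/(1275×193×10³) + 1/(300×208×10³) = 2.009×10⁻⁸ N⁻¹.
So P = 0.0009858 / 2.009×10⁻⁸ = 49.07 kN.
σ_{stainless steel} = P/A₁ = 49070/1275 = 38.49 MPa, compressive.

σ ≈ 38.5 MPa (compressive)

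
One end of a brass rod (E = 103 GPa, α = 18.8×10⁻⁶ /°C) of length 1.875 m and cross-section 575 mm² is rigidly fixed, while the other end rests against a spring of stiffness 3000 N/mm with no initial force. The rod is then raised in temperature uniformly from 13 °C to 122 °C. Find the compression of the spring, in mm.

δ ≈ 3.51 mm

If the spring were absent the rod would lengthen by αΔT L = 18.8×10⁻⁶ × 109 × 1875 = 3.842 mm.
Let P be the compressive force at the spring. The rod shortens elastically by PL/(AE) and the spring compresses by P/k; together these equal δ_free.
P [ L/(AE) + 1/k ] = δ_free → P [ 1875/(575×103×10³) + 1/(3000) ] = 3.842.
P = 3.842 / 0.000365 = 10530 N.
Spring compression = P/k = 10530/(3000) = 3.509 mm.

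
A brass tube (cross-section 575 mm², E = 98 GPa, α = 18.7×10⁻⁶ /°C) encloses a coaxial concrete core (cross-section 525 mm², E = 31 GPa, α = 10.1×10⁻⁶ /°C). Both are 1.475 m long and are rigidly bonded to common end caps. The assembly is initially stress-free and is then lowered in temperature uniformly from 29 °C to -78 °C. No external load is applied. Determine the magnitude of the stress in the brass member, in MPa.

Both members must finish at the same length. With the larger α, the brass tends to over-contract; the plates restrain it, putting the brass in tension and the concrete in compression. With no external load the two internal forces are equal and opposite, magnitude P.
Setting the final lengths equal and cancelling L: (α₁ − α₂)ΔT = P/(A₁E₁) + P/(A₂E₂).
|α₁ − α₂|·ΔT = 8.6×10⁻⁶ × 107 = 0.0009202.
1/(A₁E₁) + 1/(A₂E₂) = 1/(575×98×10³) + 1/(525×31×10³) = 7.919×10⁻⁸ N⁻¹.
So P = 0.0009202 / 7.919×10⁻⁸ = 11.62 kN.
σ_{brass} = P/A₁ = 11620/575 = 20.21 MPa, tensile.

σ ≈ 20.2 MPa (tensile)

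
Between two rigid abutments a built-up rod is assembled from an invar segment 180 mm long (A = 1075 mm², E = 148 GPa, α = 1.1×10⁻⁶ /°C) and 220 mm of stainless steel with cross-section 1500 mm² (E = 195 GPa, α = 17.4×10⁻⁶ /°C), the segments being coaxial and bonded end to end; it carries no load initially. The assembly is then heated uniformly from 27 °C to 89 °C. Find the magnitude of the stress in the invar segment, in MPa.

If the supports were absent, the total length change would be Σ αᵢΔT Lᵢ = 1.1×10⁻⁶×62×180 + 17.4×10⁻⁶×62×220 = 0.2496 mm.
The rigid supports impose zero overall length change; the single axial force P common to all segments must satisfy P Σ Lᵢ/(AᵢEᵢ) = δ_free.
Σ Lᵢ/(AᵢEᵢ) = 180/(1075×148×10³) + 220/(1500×195×10³) = 1.884×10⁻⁶ mm/N.
P = 0.2496 / 1.884×10⁻⁶ = 132500 N = 132.5 kN, compressive.
σ_{invar} = P / A = 132500 / 1075 = 123.3 MPa.

σ ≈ 123 MPa (compressive)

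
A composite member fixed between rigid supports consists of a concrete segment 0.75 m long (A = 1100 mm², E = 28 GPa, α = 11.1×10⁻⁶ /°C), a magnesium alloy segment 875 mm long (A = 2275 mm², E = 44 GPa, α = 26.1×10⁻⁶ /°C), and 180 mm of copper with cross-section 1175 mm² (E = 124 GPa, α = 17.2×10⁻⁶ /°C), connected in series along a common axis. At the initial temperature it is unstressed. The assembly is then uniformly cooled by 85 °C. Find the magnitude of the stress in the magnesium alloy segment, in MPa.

σ ≈ 37.3 MPa (tensile)

If the supports were absent, the total length change would be Σ αᵢΔT Lᵢ = 11.1×10⁻⁶×85×750 + 26.1×10⁻⁶×85×875 + 17.2×10⁻⁶×85×180 = 2.912 mm.
Since the ends are fixed, an axial force P builds up, equal in every segment, with P · Σ Lᵢ/(AᵢEᵢ) = δ_free.
The series flexibility is Σ Lᵢ/(AᵢEᵢ) = 750/(1100×28×10³) + 875/(2275×44×10³) + 180/(1175×124×10³) = 3.433×10⁻⁵ mm/N.
So P = 2.912 / 3.433×10⁻⁵ = 84.83 kN, tensile.
σ_{magnesium alloy} = P / A = 84830 / 2275 = 37.29 MPa.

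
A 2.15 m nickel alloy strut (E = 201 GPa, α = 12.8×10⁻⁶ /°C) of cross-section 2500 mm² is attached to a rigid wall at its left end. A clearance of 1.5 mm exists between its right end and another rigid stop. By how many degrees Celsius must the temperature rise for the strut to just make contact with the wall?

Contact occurs when the free expansion equals the gap: αΔT L = 1.5 mm.
So ΔT = g/(αL) = 1.5/(12.8×10⁻⁶ × 2150) = 54.51 °C.

ΔT ≈ 54.5 °C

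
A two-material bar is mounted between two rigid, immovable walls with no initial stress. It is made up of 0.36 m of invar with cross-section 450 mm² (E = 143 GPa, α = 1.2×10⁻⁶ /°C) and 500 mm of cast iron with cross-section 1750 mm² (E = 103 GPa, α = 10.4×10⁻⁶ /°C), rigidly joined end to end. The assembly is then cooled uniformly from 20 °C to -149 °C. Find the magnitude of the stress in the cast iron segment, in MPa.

σ ≈ 65 MPa (tensile)

Free thermal contraction of the whole bar: Σ αᵢΔT Lᵢ = 1.2×10⁻⁶×169×360 + 10.4×10⁻⁶×169×500 = 0.9518 mm.
The rigid supports impose zero overall length change; the single axial force P common to all segments must satisfy P Σ Lᵢ/(AᵢEᵢ) = δ_free.
The series flexibility is Σ Lᵢ/(AᵢEᵢ) = 360/(450×143×10³) + 500/(1750×103×10³) = 8.368×10⁻⁶ mm/N.
Hence P = δ_free / Σ(L/AE) = 0.9518/8.368×10⁻⁶ = 113.7 kN (tensile).
σ_{cast iron} = P / A = 113700 / 1750 = 64.99 MPa.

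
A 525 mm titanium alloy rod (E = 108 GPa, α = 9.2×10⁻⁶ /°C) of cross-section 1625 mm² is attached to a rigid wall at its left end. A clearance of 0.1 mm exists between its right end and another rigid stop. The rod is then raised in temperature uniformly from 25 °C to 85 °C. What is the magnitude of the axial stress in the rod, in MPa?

σ ≈ 39 MPa (compressive)

If the wall were absent the rod would grow by αΔT L = 9.2×10⁻⁶ × 60 × 525 = 0.2898 mm.
The gap closes (δ_free > 0.1 mm) and the wall then resists a further 0.2898 − 0.1 = 0.1898 mm of expansion.
That suppressed elongation corresponds to σ = E·Δ/L = 108×10³ × 0.1898/525 = 39.04 MPa.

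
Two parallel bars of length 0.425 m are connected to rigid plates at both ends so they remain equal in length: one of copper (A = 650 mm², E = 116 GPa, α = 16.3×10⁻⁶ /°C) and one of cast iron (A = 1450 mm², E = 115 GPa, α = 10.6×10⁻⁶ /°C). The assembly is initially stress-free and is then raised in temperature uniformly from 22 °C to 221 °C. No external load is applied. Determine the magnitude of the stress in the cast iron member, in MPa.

Equilibrium of a rigid end plate with no external load gives equal and opposite internal forces ±P in the two members. Since α_{copper} > α_{cast iron}, heating drives the copper into compression and the cast iron into tension.
Compatibility of the two members (thermal + elastic change equal): (α₁ − α₂)ΔT = P·[1/(A₁E₁) + 1/(A₂E₂)].
|α₁ − α₂|·ΔT = 5.7×10⁻⁶ × 199 = 0.001134.
1/(A₁E₁) + 1/(A₂E₂) = 1/(650×116×10³) + 1/(1450×115×10³) = 1.926×10⁻⁸ N⁻¹.
P = 0.001134 / 1.926×10⁻⁸ = 58900 N = 58.9 kN.
σ_{cast iron} = P/A₂ = 58900/1450 = 40.62 MPa, tensile.

σ ≈ 40.6 MPa (tensile)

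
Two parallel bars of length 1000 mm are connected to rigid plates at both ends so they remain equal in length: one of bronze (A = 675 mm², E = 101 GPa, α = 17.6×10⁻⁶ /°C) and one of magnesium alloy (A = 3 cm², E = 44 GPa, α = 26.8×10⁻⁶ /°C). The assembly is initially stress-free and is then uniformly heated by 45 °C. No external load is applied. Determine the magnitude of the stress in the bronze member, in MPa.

The magnesium alloy has the larger α, so on heating it would change length more than the bronze if both were free. The rigid plates force a common final length, so the magnesium alloy is put into compression and the bronze into tension, with equal and opposite forces P (no external load).
Compatibility of the two members (thermal + elastic change equal): (α₁ − α₂)ΔT = P·[1/(A₁E₁) + 1/(A₂E₂)].
|α₁ − α₂|·ΔT = 9.2×10⁻⁶ × 45 = 0.000414.
1/(A₁E₁) + 1/(A₂E₂) = 1/(675×101×10³) + 1/(300×44×10³) = 9.043×10⁻⁸ N⁻¹.
P = 0.000414 / 9.043×10⁻⁸ = 4578 N = 4.578 kN.
σ_{bronze} = P/A₁ = 4578/675 = 6.783 MPa, tensile.

σ ≈ 6.78 MPa (tensile)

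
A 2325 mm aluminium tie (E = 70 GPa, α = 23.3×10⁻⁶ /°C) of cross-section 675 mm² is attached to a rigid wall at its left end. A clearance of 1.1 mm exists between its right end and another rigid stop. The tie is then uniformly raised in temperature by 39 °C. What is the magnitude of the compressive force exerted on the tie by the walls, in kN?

If the wall were absent the tie would grow by αΔT L = 23.3×10⁻⁶ × 39 × 2325 = 2.113 mm.
The gap closes (δ_free > 1.1 mm) and the wall then resists a further 2.113 − 1.1 = 1.013 mm of expansion.
Compatibility: PL/(AE) = 1.013 mm, so σ = P/A = E × (1.013/2325) = 30.49 MPa.
Force on the wall = σA = 30.49 × 675 mm² = 20.58 kN.

P ≈ 20.6 kN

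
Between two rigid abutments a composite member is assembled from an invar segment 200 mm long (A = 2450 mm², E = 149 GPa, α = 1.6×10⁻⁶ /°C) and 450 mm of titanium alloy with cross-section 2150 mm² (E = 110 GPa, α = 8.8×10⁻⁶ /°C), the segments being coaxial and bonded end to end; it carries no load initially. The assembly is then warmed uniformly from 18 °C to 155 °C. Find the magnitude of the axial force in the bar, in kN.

With the walls removed the bar would change length by δ_free = Σ αᵢΔT Lᵢ = 1.6×10⁻⁶×137×200 + 8.8×10⁻⁶×137×450 = 0.5864 mm.
The walls prevent any net length change, so an axial force P (same in every segment) develops. Compatibility: P · Σ Lᵢ/(AᵢEᵢ) = δ_free.
Σ Lᵢ/(AᵢEᵢ) = 200/(2450×149×10³) + 450/(2150×110×10³) = 2.451×10⁻⁶ mm/N.
So P = 0.5864 / 2.451×10⁻⁶ = 239.3 kN, compressive.

P ≈ 239 kN (compressive)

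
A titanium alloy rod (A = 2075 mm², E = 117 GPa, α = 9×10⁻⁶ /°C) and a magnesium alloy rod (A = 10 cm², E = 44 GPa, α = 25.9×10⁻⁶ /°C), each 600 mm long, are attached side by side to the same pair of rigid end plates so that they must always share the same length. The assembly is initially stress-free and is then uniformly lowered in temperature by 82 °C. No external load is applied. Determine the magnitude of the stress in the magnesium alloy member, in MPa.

σ ≈ 51.6 MPa (tensile)

Equilibrium of a rigid end plate with no external load gives equal and opposite internal forces ±P in the two members. Since α_{magnesium alloy} > α_{titanium alloy}, cooling drives the magnesium alloy into tension and the titanium alloy into compression.
Setting the final lengths equal and cancelling L: (α₁ − α₂)ΔT = P/(A₁E₁) + P/(A₂E₂).
|α₁ − α₂|·ΔT = 16.9×10⁻⁶ × 82 = 0.001386.
1/(A₁E₁) + 1/(A₂E₂) = 1/(2075×117×10³) + 1/(1000×44×10³) = 2.685×10⁻⁸ N⁻¹.
P = 0.001386 / 2.685×10⁻⁸ = 51620 N = 51.62 kN.
σ_{magnesium alloy} = P/A₂ = 51620/1000 = 51.62 MPa, tensile.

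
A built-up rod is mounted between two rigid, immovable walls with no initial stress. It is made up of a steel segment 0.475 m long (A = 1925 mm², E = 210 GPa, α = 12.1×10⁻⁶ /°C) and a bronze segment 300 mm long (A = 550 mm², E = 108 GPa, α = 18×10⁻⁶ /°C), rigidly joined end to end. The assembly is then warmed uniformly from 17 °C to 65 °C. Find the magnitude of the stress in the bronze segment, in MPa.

σ ≈ 156 MPa (compressive)

If the supports were absent, the total length change would be Σ αᵢΔT Lᵢ = 12.1×10⁻⁶×48×475 + 18×10⁻⁶×48×300 = 0.5351 mm.
The rigid supports impose zero overall length change; the single axial force P common to all segments must satisfy P Σ Lᵢ/(AᵢEᵢ) = δ_free.
Σ Lᵢ/(AᵢEᵢ) = 475/(1925×210×10³) + 300/(550×108×10³) = 6.226×10⁻⁶ mm/N.
So P = 0.5351 / 6.226×10⁻⁶ = 85.95 kN, compressive.
σ_{bronze} = P / A = 85950 / 550 = 156.3 MPa.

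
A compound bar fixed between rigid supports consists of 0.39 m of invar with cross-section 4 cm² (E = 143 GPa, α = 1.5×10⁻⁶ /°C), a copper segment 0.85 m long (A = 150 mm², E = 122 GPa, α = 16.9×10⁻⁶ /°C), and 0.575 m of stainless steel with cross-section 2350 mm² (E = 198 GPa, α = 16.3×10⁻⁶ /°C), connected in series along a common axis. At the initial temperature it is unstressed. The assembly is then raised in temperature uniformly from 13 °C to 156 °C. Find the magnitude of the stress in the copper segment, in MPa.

σ ≈ 425 MPa (compressive)

Free thermal expansion of the whole bar: Σ αᵢΔT Lᵢ = 1.5×10⁻⁶×143×390 + 16.9×10⁻⁶×143×850 + 16.3×10⁻⁶×143×575 = 3.478 mm.
The walls prevent any net length change, so an axial force P (same in every segment) develops. Compatibility: P · Σ Lᵢ/(AᵢEᵢ) = δ_free.
Σ Lᵢ/(AᵢEᵢ) = 390/(400×143×10³) + 850/(150×122×10³) + 575/(2350×198×10³) = 5.45×10⁻⁵ mm/N.
Hence P = δ_free / Σ(L/AE) = 3.478/5.45×10⁻⁵ = 63.82 kN (compressive).
σ_{copper} = P / A = 63820 / 150 = 425.4 MPa.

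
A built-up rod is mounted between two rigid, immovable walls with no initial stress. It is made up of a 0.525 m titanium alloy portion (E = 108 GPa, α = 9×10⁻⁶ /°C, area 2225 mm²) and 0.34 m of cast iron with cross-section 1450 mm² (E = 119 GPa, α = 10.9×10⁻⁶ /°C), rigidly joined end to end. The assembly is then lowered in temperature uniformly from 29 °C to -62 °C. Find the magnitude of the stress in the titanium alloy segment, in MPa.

If the supports were absent, the total length change would be Σ αᵢΔT Lᵢ = 9×10⁻⁶×91×525 + 10.9×10⁻⁶×91×340 = 0.7672 mm.
The rigid supports impose zero overall length change; the single axial force P common to all segments must satisfy P Σ Lᵢ/(AᵢEᵢ) = δ_free.
Σ Lᵢ/(AᵢEᵢ) = 525/(2225×108×10³) + 340/(1450×119×10³) = 4.155×10⁻⁶ mm/N.
Hence P = δ_free / Σ(L/AE) = 0.7672/4.155×10⁻⁶ = 184.6 kN (tensile).
σ_{titanium alloy} = P / A = 184600 / 2225 = 82.98 MPa.

σ ≈ 83 MPa (tensile)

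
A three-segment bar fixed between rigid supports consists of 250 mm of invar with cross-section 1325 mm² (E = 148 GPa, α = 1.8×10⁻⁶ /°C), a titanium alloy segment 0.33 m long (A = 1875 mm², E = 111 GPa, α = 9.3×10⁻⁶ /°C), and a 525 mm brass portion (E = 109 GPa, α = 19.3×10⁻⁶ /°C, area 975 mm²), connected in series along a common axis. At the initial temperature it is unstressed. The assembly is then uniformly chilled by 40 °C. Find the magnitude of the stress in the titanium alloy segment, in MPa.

σ ≈ 37.3 MPa (tensile)

Free thermal contraction of the whole bar: Σ αᵢΔT Lᵢ = 1.8×10⁻⁶×40×250 + 9.3×10⁻⁶×40×330 + 19.3×10⁻⁶×40×525 = 0.5461 mm.
The walls prevent any net length change, so an axial force P (same in every segment) develops. Compatibility: P · Σ Lᵢ/(AᵢEᵢ) = δ_free.
Σ Lᵢ/(AᵢEᵢ) = 250/(1325×148×10³) + 330/(1875×111×10³) + 525/(975×109×10³) = 7.8×10⁻⁶ mm/N.
P = 0.5461 / 7.8×10⁻⁶ = 70000 N = 70 kN, tensile.
σ_{titanium alloy} = P / A = 70000 / 1875 = 37.34 MPa.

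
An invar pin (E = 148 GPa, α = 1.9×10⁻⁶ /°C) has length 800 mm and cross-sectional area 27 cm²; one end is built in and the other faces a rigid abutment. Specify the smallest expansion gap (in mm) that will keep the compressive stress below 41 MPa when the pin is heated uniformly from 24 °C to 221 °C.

g ≈ 0.0778 mm

With no wall the pin would lengthen by αΔT L = 1.9×10⁻⁶ × 197 × 800 = 0.2994 mm.
At the allowable stress the elastic shortening the wall may impose is σL/E = 41 × 800 / (148×10³) = 0.2216 mm.
So the gap has to take up the difference, g_min = δ_free − σL/E = 0.2994 − 0.2216 = 0.07782 mm.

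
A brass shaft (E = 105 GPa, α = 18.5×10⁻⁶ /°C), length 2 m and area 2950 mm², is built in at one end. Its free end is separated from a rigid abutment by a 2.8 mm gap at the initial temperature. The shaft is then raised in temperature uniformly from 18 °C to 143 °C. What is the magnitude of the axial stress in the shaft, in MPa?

σ ≈ 95.8 MPa (compressive)

If the wall were absent the shaft would grow by αΔT L = 18.5×10⁻⁶ × 125 × 2000 = 4.625 mm.
The gap closes (δ_free > 2.8 mm) and the wall then resists a further 4.625 − 2.8 = 1.825 mm of expansion.
That suppressed elongation corresponds to σ = E·Δ/L = 105×10³ × 1.825/2000 = 95.81 MPa.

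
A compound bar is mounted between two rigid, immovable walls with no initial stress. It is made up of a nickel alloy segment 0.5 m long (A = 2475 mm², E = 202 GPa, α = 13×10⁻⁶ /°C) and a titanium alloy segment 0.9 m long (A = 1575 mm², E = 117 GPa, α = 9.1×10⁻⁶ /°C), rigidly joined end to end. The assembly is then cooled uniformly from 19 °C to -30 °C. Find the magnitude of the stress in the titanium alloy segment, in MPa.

If the supports were absent, the total length change would be Σ αᵢΔT Lᵢ = 13×10⁻⁶×49×500 + 9.1×10⁻⁶×49×900 = 0.7198 mm.
The rigid supports impose zero overall length change; the single axial force P common to all segments must satisfy P Σ Lᵢ/(AᵢEᵢ) = δ_free.
Σ Lᵢ/(AᵢEᵢ) = 500/(2475×202×10³) + 900/(1575×117×10³) = 5.884×10⁻⁶ mm/N.
Hence P = δ_free / Σ(L/AE) = 0.7198/5.884×10⁻⁶ = 122.3 kN (tensile).
σ_{titanium alloy} = P / A = 122300 / 1575 = 77.67 MPa.

σ ≈ 77.7 MPa (tensile)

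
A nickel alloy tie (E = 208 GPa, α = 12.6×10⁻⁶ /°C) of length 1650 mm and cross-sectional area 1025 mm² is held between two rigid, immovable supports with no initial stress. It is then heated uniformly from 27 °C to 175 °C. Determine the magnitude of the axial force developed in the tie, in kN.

P ≈ 398 kN (compressive)

With zero net strain, σ = E·αΔT = 208 GPa × 12.6×10⁻⁶ × 148 = 387.9 MPa.
Axial force P = σA = 387.9 × 1025 = 397600 N = 397.6 kN, compressive.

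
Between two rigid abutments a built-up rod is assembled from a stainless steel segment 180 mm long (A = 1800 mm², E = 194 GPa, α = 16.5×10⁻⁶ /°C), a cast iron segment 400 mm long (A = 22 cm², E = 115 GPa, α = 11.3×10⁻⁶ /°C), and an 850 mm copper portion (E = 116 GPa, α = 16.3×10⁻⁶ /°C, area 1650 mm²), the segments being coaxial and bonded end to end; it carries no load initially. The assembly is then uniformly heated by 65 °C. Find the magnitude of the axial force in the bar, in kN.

Free thermal expansion of the whole bar: Σ αᵢΔT Lᵢ = 16.5×10⁻⁶×65×180 + 11.3×10⁻⁶×65×400 + 16.3×10⁻⁶×65×850 = 1.387 mm.
The rigid supports impose zero overall length change; the single axial force P common to all segments must satisfy P Σ Lᵢ/(AᵢEᵢ) = δ_free.
Σ Lᵢ/(AᵢEᵢ) = 180/(1800×194×10³) + 400/(2200×115×10³) + 850/(1650×116×10³) = 6.537×10⁻⁶ mm/N.
P = 1.387 / 6.537×10⁻⁶ = 212200 N = 212.2 kN, compressive.

P ≈ 212 kN (compressive)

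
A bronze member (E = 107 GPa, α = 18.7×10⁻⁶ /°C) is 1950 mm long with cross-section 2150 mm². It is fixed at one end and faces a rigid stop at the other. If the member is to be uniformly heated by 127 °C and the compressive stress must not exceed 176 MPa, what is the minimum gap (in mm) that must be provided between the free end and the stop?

g ≈ 1.42 mm

With no wall the member would lengthen by αΔT L = 18.7×10⁻⁶ × 127 × 1950 = 4.631 mm.
At the allowable stress the elastic shortening the wall may impose is σL/E = 176 × 1950 / (107×10³) = 3.207 mm.
So the gap has to take up the difference, g_min = δ_free − σL/E = 4.631 − 3.207 = 1.424 mm.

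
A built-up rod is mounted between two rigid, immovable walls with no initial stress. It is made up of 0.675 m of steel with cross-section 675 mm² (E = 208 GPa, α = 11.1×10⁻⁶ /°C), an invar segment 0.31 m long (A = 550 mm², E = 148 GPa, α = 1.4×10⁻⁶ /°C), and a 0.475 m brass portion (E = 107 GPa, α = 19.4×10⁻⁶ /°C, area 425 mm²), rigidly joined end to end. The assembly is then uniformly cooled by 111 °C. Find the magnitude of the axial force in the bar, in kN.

P ≈ 99.8 kN (tensile)

With the walls removed the bar would change length by δ_free = Σ αᵢΔT Lᵢ = 11.1×10⁻⁶×111×675 + 1.4×10⁻⁶×111×310 + 19.4×10⁻⁶×111×475 = 1.903 mm.
The rigid supports impose zero overall length change; the single axial force P common to all segments must satisfy P Σ Lᵢ/(AᵢEᵢ) = δ_free.
The series flexibility is Σ Lᵢ/(AᵢEᵢ) = 675/(675×208×10³) + 310/(550×148×10³) + 475/(425×107×10³) = 1.906×10⁻⁵ mm/N.
P = 1.903 / 1.906×10⁻⁵ = 99820 N = 99.82 kN, tensile.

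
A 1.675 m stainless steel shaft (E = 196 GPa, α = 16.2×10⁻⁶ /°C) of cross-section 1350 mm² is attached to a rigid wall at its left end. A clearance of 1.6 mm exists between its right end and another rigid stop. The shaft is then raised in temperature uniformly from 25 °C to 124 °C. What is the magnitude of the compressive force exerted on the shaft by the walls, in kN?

P ≈ 172 kN

Free thermal elongation = αΔT L = 16.2×10⁻⁶ × 99 × 1675 = 2.686 mm.
After closing the 1.6 mm clearance, 2.686 − 1.6 = 1.086 mm of expansion remains to be suppressed by the wall.
Compatibility: PL/(AE) = 1.086 mm, so σ = P/A = E × (1.086/1675) = 127.1 MPa.
P = σA = 127.1 × 1350 = 171.6 kN.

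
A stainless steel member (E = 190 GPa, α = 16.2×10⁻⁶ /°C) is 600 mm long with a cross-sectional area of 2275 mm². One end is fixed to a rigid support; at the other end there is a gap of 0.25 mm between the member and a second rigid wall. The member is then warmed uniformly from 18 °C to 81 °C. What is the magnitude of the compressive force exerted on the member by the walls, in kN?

If the wall were absent the member would grow by αΔT L = 16.2×10⁻⁶ × 63 × 600 = 0.6124 mm.
This exceeds the 0.25 mm gap, so the wall pushes back. The portion of expansion that must be recovered elastically is δ_free − gap = 0.6124 − 0.25 = 0.3624 mm.
Compatibility: PL/(AE) = 0.3624 mm, so σ = P/A = E × (0.3624/600) = 114.7 MPa.
Force on the wall = σA = 114.7 × 2275 mm² = 261.1 kN.

P ≈ 261 kN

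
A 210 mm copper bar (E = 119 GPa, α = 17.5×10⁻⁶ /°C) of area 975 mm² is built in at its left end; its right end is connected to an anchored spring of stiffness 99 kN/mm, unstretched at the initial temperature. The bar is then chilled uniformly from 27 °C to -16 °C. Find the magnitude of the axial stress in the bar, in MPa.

If the spring were absent the bar would shorten by αΔT L = 17.5×10⁻⁶ × 43 × 210 = 0.158 mm.
Let P be the tensile force in the spring. The bar extends elastically by PL/(AE) and the spring stretches by P/k; together these equal δ_free.
So P = δ_free / [L/(AE) + 1/k] = 0.158 / [ 210/(975×119×10³) + 1/(99×10³) ].
P = 0.158 / 1.191×10⁻⁵ = 13270 N.
σ = P/A = 13270/975 = 13.61 MPa.

σ ≈ 13.6 MPa (tensile)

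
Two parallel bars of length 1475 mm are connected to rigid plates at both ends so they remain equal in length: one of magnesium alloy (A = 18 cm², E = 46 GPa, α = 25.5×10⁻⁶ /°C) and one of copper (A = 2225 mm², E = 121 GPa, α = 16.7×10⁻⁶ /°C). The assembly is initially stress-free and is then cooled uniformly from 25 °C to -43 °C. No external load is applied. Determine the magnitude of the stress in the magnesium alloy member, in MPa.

Equilibrium of a rigid end plate with no external load gives equal and opposite internal forces ±P in the two members. Since α_{magnesium alloy} > α_{copper}, cooling drives the magnesium alloy into tension and the copper into compression.
Setting the final lengths equal and cancelling L: (α₁ − α₂)ΔT = P/(A₁E₁) + P/(A₂E₂).
|α₁ − α₂|·ΔT = 8.8×10⁻⁶ × 68 = 0.0005984.
1/(A₁E₁) + 1/(A₂E₂) = 1/(1800×46×10³) + 1/(2225×121×10³) = 1.579×10⁻⁸ N⁻¹.
P = 0.0005984 / 1.579×10⁻⁸ = 37890 N = 37.89 kN.
σ_{magnesium alloy} = P/A₁ = 37890/1800 = 21.05 MPa, tensile.

σ ≈ 21.1 MPa (tensile)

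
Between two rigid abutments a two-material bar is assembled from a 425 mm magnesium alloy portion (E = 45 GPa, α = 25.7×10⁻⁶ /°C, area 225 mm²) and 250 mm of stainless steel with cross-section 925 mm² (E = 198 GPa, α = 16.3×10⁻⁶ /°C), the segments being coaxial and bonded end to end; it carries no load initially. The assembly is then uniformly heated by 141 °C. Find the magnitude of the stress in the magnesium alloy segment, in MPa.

Free thermal expansion of the whole bar: Σ αᵢΔT Lᵢ = 25.7×10⁻⁶×141×425 + 16.3×10⁻⁶×141×250 = 2.115 mm.
Since the ends are fixed, an axial force P builds up, equal in every segment, with P · Σ Lᵢ/(AᵢEᵢ) = δ_free.
The series flexibility is Σ Lᵢ/(AᵢEᵢ) = 425/(225×45×10³) + 250/(925×198×10³) = 4.334×10⁻⁵ mm/N.
Hence P = δ_free / Σ(L/AE) = 2.115/4.334×10⁻⁵ = 48.79 kN (compressive).
σ_{magnesium alloy} = P / A = 48790 / 225 = 216.9 MPa.

σ ≈ 217 MPa (compressive)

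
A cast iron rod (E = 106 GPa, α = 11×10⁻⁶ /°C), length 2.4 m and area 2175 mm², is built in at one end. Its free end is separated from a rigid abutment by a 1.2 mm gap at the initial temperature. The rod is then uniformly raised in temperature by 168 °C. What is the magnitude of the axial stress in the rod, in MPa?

Unrestrained expansion: δ_free = αΔT L = 11×10⁻⁶ × 168 × 2400 = 4.435 mm.
After closing the 1.2 mm clearance, 4.435 − 1.2 = 3.235 mm of expansion remains to be suppressed by the wall.
Compatibility: PL/(AE) = 3.235 mm, so σ = P/A = E × (3.235/2400) = 142.9 MPa.

σ ≈ 143 MPa (compressive)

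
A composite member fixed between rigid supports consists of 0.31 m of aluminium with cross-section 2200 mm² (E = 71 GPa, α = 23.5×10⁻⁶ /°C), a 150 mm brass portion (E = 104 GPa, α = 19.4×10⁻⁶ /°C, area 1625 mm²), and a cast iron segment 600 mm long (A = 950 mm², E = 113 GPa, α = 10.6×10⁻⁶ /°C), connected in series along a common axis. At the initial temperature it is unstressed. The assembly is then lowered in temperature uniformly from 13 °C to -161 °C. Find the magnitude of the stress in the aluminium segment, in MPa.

σ ≈ 155 MPa (tensile)

If the supports were absent, the total length change would be Σ αᵢΔT Lᵢ = 23.5×10⁻⁶×174×310 + 19.4×10⁻⁶×174×150 + 10.6×10⁻⁶×174×600 = 2.881 mm.
Since the ends are fixed, an axial force P builds up, equal in every segment, with P · Σ Lᵢ/(AᵢEᵢ) = δ_free.
The series flexibility is Σ Lᵢ/(AᵢEᵢ) = 310/(2200×71×10³) + 150/(1625×104×10³) + 600/(950×113×10³) = 8.461×10⁻⁶ mm/N.
So P = 2.881 / 8.461×10⁻⁶ = 340.4 kN, tensile.
σ_{aluminium} = P / A = 340400 / 2200 = 154.7 MPa.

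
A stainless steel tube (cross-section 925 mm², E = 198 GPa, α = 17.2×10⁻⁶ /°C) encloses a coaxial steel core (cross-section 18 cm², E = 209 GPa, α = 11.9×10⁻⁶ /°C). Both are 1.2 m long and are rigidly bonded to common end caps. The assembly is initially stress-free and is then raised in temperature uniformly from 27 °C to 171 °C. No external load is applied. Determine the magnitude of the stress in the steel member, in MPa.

σ ≈ 52.2 MPa (tensile)

Equilibrium of a rigid end plate with no external load gives equal and opposite internal forces ±P in the two members. Since α_{stainless steel} > α_{steel}, heating drives the stainless steel into compression and the steel into tension.
Equating the net (thermal + elastic) strains gives |α₁ − α₂|·ΔT = P·[1/(A₁E₁) + 1/(A₂E₂)].
|α₁ − α₂|·ΔT = 5.3×10⁻⁶ × 144 = 0.0007632.
1/(A₁E₁) + 1/(A₂E₂) = 1/(925×198×10³) + 1/(1800×209×10³) = 8.118×10⁻⁹ N⁻¹.
So P = 0.0007632 / 8.118×10⁻⁹ = 94.01 kN.
σ_{steel} = P/A₂ = 94010/1800 = 52.23 MPa, tensile.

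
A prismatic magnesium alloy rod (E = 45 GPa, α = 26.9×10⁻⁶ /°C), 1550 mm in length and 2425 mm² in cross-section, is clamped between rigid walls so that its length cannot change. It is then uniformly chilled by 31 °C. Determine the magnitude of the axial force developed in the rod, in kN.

The ends cannot move, so σ = EαΔT = 45×10³ × 26.9×10⁻⁶ × 31 = 37.53 MPa.
Axial force P = σA = 37.53 × 2425 = 91000 N = 91 kN, tensile.

P ≈ 91 kN (tensile)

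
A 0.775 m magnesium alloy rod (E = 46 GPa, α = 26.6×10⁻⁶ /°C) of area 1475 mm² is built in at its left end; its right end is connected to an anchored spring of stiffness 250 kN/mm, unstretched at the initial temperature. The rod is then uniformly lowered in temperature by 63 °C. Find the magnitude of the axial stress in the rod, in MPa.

σ ≈ 57.1 MPa (tensile)

If the spring were absent the rod would shorten by αΔT L = 26.6×10⁻⁶ × 63 × 775 = 1.299 mm.
With a force P in the spring, the elastic change of the rod is PL/(AE) and that of the spring is P/k; compatibility requires their sum to equal δ_free.
P [ L/(AE) + 1/k ] = δ_free → P [ 775/(1475×46×10³) + 1/(250×10³) ] = 1.299.
P = 1.299 / 1.542×10⁻⁵ = 84210 N.
σ = P/A = 84210/1475 = 57.09 MPa.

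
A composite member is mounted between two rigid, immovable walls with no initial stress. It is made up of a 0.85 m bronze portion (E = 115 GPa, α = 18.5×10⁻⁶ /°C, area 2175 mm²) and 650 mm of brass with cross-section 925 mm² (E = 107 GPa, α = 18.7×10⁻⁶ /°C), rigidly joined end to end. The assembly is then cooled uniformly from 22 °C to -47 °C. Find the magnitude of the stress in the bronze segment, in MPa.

σ ≈ 88.8 MPa (tensile)

With the walls removed the bar would change length by δ_free = Σ αᵢΔT Lᵢ = 18.5×10⁻⁶×69×850 + 18.7×10⁻⁶×69×650 = 1.924 mm.
Since the ends are fixed, an axial force P builds up, equal in every segment, with P · Σ Lᵢ/(AᵢEᵢ) = δ_free.
Σ Lᵢ/(AᵢEᵢ) = 850/(2175×115×10³) + 650/(925×107×10³) = 9.966×10⁻⁶ mm/N.
Hence P = δ_free / Σ(L/AE) = 1.924/9.966×10⁻⁶ = 193 kN (tensile).
σ_{bronze} = P / A = 193000 / 2175 = 88.75 MPa.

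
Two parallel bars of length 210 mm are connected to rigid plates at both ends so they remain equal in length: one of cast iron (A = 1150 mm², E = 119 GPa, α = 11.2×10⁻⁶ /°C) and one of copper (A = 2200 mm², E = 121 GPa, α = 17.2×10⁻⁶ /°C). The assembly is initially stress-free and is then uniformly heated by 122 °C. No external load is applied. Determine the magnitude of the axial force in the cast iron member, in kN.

The copper has the larger α, so on heating it would change length more than the cast iron if both were free. The rigid plates force a common final length, so the copper is put into compression and the cast iron into tension, with equal and opposite forces P (no external load).
Setting the final lengths equal and cancelling L: (α₁ − α₂)ΔT = P/(A₁E₁) + P/(A₂E₂).
|α₁ − α₂|·ΔT = 6×10⁻⁶ × 122 = 0.000732.
1/(A₁E₁) + 1/(A₂E₂) = 1/(1150×119×10³) + 1/(2200×121×10³) = 1.106×10⁻⁸ N⁻¹.
So P = 0.000732 / 1.106×10⁻⁸ = 66.16 kN.

P ≈ 66.2 kN (tensile in the cast iron)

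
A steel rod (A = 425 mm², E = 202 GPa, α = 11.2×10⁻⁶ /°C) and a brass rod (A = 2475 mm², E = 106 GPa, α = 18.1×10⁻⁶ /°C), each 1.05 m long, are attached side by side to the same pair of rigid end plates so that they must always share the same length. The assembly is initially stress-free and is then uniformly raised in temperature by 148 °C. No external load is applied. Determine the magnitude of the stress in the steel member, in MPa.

σ ≈ 155 MPa (tensile)

Both members must finish at the same length. With the larger α, the brass tends to over-expand; the plates restrain it, putting the brass in compression and the steel in tension. With no external load the two internal forces are equal and opposite, magnitude P.
Equating the net (thermal + elastic) strains gives |α₁ − α₂|·ΔT = P·[1/(A₁E₁) + 1/(A₂E₂)].
|α₁ − α₂|·ΔT = 6.9×10⁻⁶ × 148 = 0.001021.
1/(A₁E₁) + 1/(A₂E₂) = 1/(425×202×10³) + 1/(2475×106×10³) = 1.546×10⁻⁸ N⁻¹.
So P = 0.001021 / 1.546×10⁻⁸ = 66.05 kN.
σ_{steel} = P/A₁ = 66050/425 = 155.4 MPa, tensile.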